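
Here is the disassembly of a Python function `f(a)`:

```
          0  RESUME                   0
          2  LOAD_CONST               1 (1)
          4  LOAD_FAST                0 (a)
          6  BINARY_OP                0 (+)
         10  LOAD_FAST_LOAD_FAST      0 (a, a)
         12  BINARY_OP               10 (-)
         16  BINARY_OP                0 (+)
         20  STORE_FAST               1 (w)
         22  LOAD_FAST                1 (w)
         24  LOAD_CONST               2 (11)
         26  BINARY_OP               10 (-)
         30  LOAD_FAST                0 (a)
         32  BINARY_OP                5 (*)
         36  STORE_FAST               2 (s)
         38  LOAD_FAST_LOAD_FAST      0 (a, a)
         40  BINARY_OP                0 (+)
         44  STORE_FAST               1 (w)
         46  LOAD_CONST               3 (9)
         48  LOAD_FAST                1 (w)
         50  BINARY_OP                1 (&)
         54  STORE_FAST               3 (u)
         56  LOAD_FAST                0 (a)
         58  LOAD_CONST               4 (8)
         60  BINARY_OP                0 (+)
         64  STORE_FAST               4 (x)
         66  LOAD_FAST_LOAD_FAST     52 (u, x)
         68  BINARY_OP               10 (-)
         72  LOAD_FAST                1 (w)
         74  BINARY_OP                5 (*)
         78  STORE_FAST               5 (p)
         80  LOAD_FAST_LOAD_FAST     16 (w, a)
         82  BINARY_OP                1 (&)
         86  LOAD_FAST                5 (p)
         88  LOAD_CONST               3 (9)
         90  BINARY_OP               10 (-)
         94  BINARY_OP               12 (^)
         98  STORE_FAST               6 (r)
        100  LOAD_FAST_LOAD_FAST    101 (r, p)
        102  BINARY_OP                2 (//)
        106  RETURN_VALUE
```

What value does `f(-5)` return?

-1

LOAD_CONST → push 1. Stack: [1]
LOAD_FAST a → push -5. Stack: [1, -5]
BINARY_OP + → 1 + -5 = -4. Stack: [-4]
LOAD_FAST_LOAD_FAST a,a → push -5,-5. Stack: [-4, -5, -5]
BINARY_OP - → -5 - -5 = 0. Stack: [-4, 0]
BINARY_OP + → -4 + 0 = -4. Stack: [-4]
STORE_FAST w → w=-4. Stack: []
LOAD_FAST w → push -4. Stack: [-4]
LOAD_CONST → push 11. Stack: [-4, 11]
BINARY_OP - → -4 - 11 = -15. Stack: [-15]
LOAD_FAST a → push -5. Stack: [-15, -5]
BINARY_OP * → -15 * -5 = 75. Stack: [75]
STORE_FAST s → s=75. Stack: []
LOAD_FAST_LOAD_FAST a,a → push -5,-5. Stack: [-5, -5]
BINARY_OP + → -5 + -5 = -10. Stack: [-10]
STORE_FAST w → w=-10. Stack: []
LOAD_CONST → push 9. Stack: [9]
LOAD_FAST w → push -10. Stack: [9, -10]
BINARY_OP & → 9 & -10 = 0. Stack: [0]
STORE_FAST u → u=0. Stack: []
LOAD_FAST a → push -5. Stack: [-5]
LOAD_CONST → push 8. Stack: [-5, 8]
BINARY_OP + → -5 + 8 = 3. Stack: [3]
STORE_FAST x → x=3. Stack: []
LOAD_FAST_LOAD_FAST u,x → push 0,3. Stack: [0, 3]
BINARY_OP - → 0 - 3 = -3. Stack: [-3]
LOAD_FAST w → push -10. Stack: [-3, -10]
BINARY_OP * → -3 * -10 = 30. Stack: [30]
STORE_FAST p → p=30. Stack: []
LOAD_FAST_LOAD_FAST w,a → push -10,-5. Stack: [-10, -5]
BINARY_OP & → -10 & -5 = -14. Stack: [-14]
LOAD_FAST p → push 30. Stack: [-14, 30]
LOAD_CONST → push 9. Stack: [-14, 30, 9]
BINARY_OP - → 30 - 9 = 21. Stack: [-14, 21]
BINARY_OP ^ → -14 ^ 21 = -25. Stack: [-25]
STORE_FAST r → r=-25. Stack: []
LOAD_FAST_LOAD_FAST r,p → push -25,30. Stack: [-25, 30]
BINARY_OP // → -25 // 30 = -1. Stack: [-1]
RETURN_VALUE → return -1.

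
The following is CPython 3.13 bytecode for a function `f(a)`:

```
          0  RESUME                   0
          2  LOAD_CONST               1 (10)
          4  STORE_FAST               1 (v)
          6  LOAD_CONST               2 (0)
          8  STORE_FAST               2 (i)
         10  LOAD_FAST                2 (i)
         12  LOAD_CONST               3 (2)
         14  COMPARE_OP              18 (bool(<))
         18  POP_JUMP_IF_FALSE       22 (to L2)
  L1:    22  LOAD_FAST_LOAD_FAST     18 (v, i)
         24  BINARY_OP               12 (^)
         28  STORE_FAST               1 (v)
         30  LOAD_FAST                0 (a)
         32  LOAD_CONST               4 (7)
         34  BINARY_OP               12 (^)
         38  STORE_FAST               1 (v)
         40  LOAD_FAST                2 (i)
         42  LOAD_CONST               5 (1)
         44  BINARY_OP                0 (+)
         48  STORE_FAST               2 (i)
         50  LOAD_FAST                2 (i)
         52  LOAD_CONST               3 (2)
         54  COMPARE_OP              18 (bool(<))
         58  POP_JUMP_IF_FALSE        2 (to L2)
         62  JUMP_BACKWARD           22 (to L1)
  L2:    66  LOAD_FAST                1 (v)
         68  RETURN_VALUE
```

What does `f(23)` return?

LOAD_CONST → push 10. Stack: [10]
STORE_FAST v → v=10. Stack: []
LOAD_CONST → push 0. Stack: [0]
STORE_FAST i → i=0. Stack: []
LOAD_FAST i → push 0. Stack: [0]
LOAD_CONST → push 2. Stack: [0, 2]
COMPARE_OP bool(<) → 0 vs 2 = True. Stack: [True]
POP_JUMP_IF_FALSE → pop True; no jump. Stack: []
LOAD_FAST_LOAD_FAST v,i → push 10,0. Stack: [10, 0]
BINARY_OP ^ → 10 ^ 0 = 10. Stack: [10]
STORE_FAST v → v=10. Stack: []
LOAD_FAST a → push 23. Stack: [23]
LOAD_CONST → push 7. Stack: [23, 7]
BINARY_OP ^ → 23 ^ 7 = 16. Stack: [16]
STORE_FAST v → v=16. Stack: []
LOAD_FAST i → push 0. Stack: [0]
LOAD_CONST → push 1. Stack: [0, 1]
BINARY_OP + → 0 + 1 = 1. Stack: [1]
STORE_FAST i → i=1. Stack: []
LOAD_FAST i → push 1. Stack: [1]
LOAD_CONST → push 2. Stack: [1, 2]
COMPARE_OP bool(<) → 1 vs 2 = True. Stack: [True]
POP_JUMP_IF_FALSE → pop True; no jump. Stack: []
LOAD_FAST_LOAD_FAST v,i → push 16,1. Stack: [16, 1]
BINARY_OP ^ → 16 ^ 1 = 17. Stack: [17]
STORE_FAST v → v=17. Stack: []
LOAD_FAST a → push 23. Stack: [23]
LOAD_CONST → push 7. Stack: [23, 7]
BINARY_OP ^ → 23 ^ 7 = 16. Stack: [16]
STORE_FAST v → v=16. Stack: []
LOAD_FAST i → push 1. Stack: [1]
LOAD_CONST → push 1. Stack: [1, 1]
BINARY_OP + → 1 + 1 = 2. Stack: [2]
STORE_FAST i → i=2. Stack: []
LOAD_FAST i → push 2. Stack: [2]
LOAD_CONST → push 2. Stack: [2, 2]
COMPARE_OP bool(<) → 2 vs 2 = False. Stack: [False]
POP_JUMP_IF_FALSE → pop False; jump. Stack: []
LOAD_FAST v → push 16. Stack: [16]
RETURN_VALUE → return 16.

16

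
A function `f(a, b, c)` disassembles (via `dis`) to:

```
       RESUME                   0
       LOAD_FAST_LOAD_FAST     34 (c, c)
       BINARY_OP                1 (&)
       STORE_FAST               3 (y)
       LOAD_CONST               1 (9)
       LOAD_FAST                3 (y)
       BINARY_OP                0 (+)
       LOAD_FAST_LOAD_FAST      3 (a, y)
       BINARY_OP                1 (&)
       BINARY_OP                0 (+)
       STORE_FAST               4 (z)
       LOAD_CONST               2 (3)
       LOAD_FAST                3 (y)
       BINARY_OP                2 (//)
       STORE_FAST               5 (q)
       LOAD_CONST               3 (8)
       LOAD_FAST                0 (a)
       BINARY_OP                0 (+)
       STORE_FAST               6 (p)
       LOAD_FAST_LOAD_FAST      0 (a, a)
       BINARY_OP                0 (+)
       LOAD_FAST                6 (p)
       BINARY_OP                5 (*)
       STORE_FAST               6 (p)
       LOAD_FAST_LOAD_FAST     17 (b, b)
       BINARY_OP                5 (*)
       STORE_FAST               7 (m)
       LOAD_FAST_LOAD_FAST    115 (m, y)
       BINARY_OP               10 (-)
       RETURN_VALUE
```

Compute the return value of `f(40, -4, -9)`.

LOAD_FAST_LOAD_FAST c,c → push -9,-9. Stack: [-9, -9]
BINARY_OP & → -9 & -9 = -9. Stack: [-9]
STORE_FAST y → y=-9. Stack: []
LOAD_CONST → push 9. Stack: [9]
LOAD_FAST y → push -9. Stack: [9, -9]
BINARY_OP + → 9 + -9 = 0. Stack: [0]
LOAD_FAST_LOAD_FAST a,y → push 40,-9. Stack: [0, 40, -9]
BINARY_OP & → 40 & -9 = 32. Stack: [0, 32]
BINARY_OP + → 0 + 32 = 32. Stack: [32]
STORE_FAST z → z=32. Stack: []
LOAD_CONST → push 3. Stack: [3]
LOAD_FAST y → push -9. Stack: [3, -9]
BINARY_OP // → 3 // -9 = -1. Stack: [-1]
STORE_FAST q → q=-1. Stack: []
LOAD_CONST → push 8. Stack: [8]
LOAD_FAST a → push 40. Stack: [8, 40]
BINARY_OP + → 8 + 40 = 48. Stack: [48]
STORE_FAST p → p=48. Stack: []
LOAD_FAST_LOAD_FAST a,a → push 40,40. Stack: [40, 40]
BINARY_OP + → 40 + 40 = 80. Stack: [80]
LOAD_FAST p → push 48. Stack: [80, 48]
BINARY_OP * → 80 * 48 = 3840. Stack: [3840]
STORE_FAST p → p=3840. Stack: []
LOAD_FAST_LOAD_FAST b,b → push -4,-4. Stack: [-4, -4]
BINARY_OP * → -4 * -4 = 16. Stack: [16]
STORE_FAST m → m=16. Stack: []
LOAD_FAST_LOAD_FAST m,y → push 16,-9. Stack: [16, -9]
BINARY_OP - → 16 - -9 = 25. Stack: [25]
RETURN_VALUE → return 25.

25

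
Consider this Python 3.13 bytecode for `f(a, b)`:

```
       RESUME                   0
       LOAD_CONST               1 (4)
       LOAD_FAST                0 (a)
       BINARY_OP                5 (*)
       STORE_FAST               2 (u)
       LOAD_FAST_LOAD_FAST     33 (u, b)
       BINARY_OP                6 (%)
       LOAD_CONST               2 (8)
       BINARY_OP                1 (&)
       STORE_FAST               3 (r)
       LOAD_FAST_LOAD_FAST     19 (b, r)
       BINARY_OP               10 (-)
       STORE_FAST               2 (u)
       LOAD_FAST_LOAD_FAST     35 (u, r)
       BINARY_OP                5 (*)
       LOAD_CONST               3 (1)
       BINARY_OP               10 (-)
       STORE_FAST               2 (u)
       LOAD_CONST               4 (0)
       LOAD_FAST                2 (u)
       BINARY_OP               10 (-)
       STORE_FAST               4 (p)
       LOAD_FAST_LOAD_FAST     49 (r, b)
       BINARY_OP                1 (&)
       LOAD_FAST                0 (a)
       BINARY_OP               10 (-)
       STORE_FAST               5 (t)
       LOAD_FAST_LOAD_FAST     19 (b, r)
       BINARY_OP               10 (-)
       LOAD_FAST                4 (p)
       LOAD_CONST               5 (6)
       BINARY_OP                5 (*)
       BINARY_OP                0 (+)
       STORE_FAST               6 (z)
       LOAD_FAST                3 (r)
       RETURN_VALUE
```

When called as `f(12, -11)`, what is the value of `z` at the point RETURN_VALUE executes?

LOAD_CONST → push 4. Stack: [4]
LOAD_FAST a → push 12. Stack: [4, 12]
BINARY_OP * → 4 * 12 = 48. Stack: [48]
STORE_FAST u → u=48. Stack: []
LOAD_FAST_LOAD_FAST u,b → push 48,-11. Stack: [48, -11]
BINARY_OP % → 48 % -11 = -7. Stack: [-7]
LOAD_CONST → push 8. Stack: [-7, 8]
BINARY_OP & → -7 & 8 = 8. Stack: [8]
STORE_FAST r → r=8. Stack: []
LOAD_FAST_LOAD_FAST b,r → push -11,8. Stack: [-11, 8]
BINARY_OP - → -11 - 8 = -19. Stack: [-19]
STORE_FAST u → u=-19. Stack: []
LOAD_FAST_LOAD_FAST u,r → push -19,8. Stack: [-19, 8]
BINARY_OP * → -19 * 8 = -152. Stack: [-152]
LOAD_CONST → push 1. Stack: [-152, 1]
BINARY_OP - → -152 - 1 = -153. Stack: [-153]
STORE_FAST u → u=-153. Stack: []
LOAD_CONST → push 0. Stack: [0]
LOAD_FAST u → push -153. Stack: [0, -153]
BINARY_OP - → 0 - -153 = 153. Stack: [153]
STORE_FAST p → p=153. Stack: []
LOAD_FAST_LOAD_FAST r,b → push 8,-11. Stack: [8, -11]
BINARY_OP & → 8 & -11 = 0. Stack: [0]
LOAD_FAST a → push 12. Stack: [0, 12]
BINARY_OP - → 0 - 12 = -12. Stack: [-12]
STORE_FAST t → t=-12. Stack: []
LOAD_FAST_LOAD_FAST b,r → push -11,8. Stack: [-11, 8]
BINARY_OP - → -11 - 8 = -19. Stack: [-19]
LOAD_FAST p → push 153. Stack: [-19, 153]
LOAD_CONST → push 6. Stack: [-19, 153, 6]
BINARY_OP * → 153 * 6 = 918. Stack: [-19, 918]
BINARY_OP + → -19 + 918 = 899. Stack: [899]
STORE_FAST z → z=899. Stack: []
LOAD_FAST r → push 8. Stack: [8]
RETURN_VALUE → return 8.

899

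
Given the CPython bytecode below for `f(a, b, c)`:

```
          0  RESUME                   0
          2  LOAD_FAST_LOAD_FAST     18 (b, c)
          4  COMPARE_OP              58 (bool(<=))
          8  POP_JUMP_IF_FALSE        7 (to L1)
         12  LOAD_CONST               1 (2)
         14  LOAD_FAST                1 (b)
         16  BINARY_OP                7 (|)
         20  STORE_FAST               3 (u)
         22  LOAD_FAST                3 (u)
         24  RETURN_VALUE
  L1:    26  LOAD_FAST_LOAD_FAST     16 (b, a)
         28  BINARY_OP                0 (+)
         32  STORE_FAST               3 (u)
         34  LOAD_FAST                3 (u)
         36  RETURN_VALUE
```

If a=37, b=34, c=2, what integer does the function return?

LOAD_FAST_LOAD_FAST b,c → push 34,2. Stack: [34, 2]
COMPARE_OP bool(<=) → 34 vs 2 = False. Stack: [False]
POP_JUMP_IF_FALSE → pop False; jump. Stack: []
LOAD_FAST_LOAD_FAST b,a → push 34,37. Stack: [34, 37]
BINARY_OP + → 34 + 37 = 71. Stack: [71]
STORE_FAST u → u=71. Stack: []
LOAD_FAST u → push 71. Stack: [71]
RETURN_VALUE → return 71.

71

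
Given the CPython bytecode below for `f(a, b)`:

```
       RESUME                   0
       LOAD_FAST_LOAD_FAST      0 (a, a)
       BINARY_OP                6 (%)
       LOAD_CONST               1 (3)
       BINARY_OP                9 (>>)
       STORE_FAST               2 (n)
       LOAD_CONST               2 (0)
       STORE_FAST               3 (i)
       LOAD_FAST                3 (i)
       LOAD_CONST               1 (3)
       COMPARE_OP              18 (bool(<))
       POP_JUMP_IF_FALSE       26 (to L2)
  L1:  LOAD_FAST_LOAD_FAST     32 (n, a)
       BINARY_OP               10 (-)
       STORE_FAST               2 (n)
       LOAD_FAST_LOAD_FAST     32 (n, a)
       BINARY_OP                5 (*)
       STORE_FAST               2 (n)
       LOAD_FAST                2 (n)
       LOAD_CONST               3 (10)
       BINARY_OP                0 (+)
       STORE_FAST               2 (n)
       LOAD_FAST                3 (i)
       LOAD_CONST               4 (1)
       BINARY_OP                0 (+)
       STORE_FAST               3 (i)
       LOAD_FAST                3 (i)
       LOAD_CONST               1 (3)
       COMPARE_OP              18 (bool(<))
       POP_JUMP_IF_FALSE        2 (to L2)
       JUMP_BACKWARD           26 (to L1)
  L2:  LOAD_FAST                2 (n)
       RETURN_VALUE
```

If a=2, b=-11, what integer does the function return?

LOAD_FAST_LOAD_FAST a,a → push 2,2
BINARY_OP % → 2 % 2 = 0
LOAD_CONST → push 3
BINARY_OP >> → 0 >> 3 = 0
STORE_FAST n → n=0
LOAD_CONST → push 0
STORE_FAST i → i=0
LOAD_FAST i → push 0
LOAD_CONST → push 3
COMPARE_OP bool(<) → 0 vs 3 = True
POP_JUMP_IF_FALSE → pop True; no jump
LOAD_FAST_LOAD_FAST n,a → push 0,2
BINARY_OP - → 0 - 2 = -2
STORE_FAST n → n=-2
LOAD_FAST_LOAD_FAST n,a → push -2,2
BINARY_OP * → -2 * 2 = -4
STORE_FAST n → n=-4
LOAD_FAST n → push -4
LOAD_CONST → push 10
BINARY_OP + → -4 + 10 = 6
STORE_FAST n → n=6
LOAD_FAST i → push 0
LOAD_CONST → push 1
BINARY_OP + → 0 + 1 = 1
STORE_FAST i → i=1
LOAD_FAST i → push 1
LOAD_CONST → push 3
COMPARE_OP bool(<) → 1 vs 3 = True
POP_JUMP_IF_FALSE → pop True; no jump
LOAD_FAST_LOAD_FAST n,a → push 6,2
BINARY_OP - → 6 - 2 = 4
STORE_FAST n → n=4
LOAD_FAST_LOAD_FAST n,a → push 4,2
BINARY_OP * → 4 * 2 = 8
STORE_FAST n → n=8
LOAD_FAST n → push 8
LOAD_CONST → push 10
BINARY_OP + → 8 + 10 = 18
STORE_FAST n → n=18
LOAD_FAST i → push 1
LOAD_CONST → push 1
BINARY_OP + → 1 + 1 = 2
STORE_FAST i → i=2
LOAD_FAST i → push 2
LOAD_CONST → push 3
COMPARE_OP bool(<) → 2 vs 3 = True
POP_JUMP_IF_FALSE → pop True; no jump
LOAD_FAST_LOAD_FAST n,a → push 18,2
BINARY_OP - → 18 - 2 = 16
STORE_FAST n → n=16
LOAD_FAST_LOAD_FAST n,a → push 16,2
BINARY_OP * → 16 * 2 = 32
STORE_FAST n → n=32
LOAD_FAST n → push 32
LOAD_CONST → push 10
BINARY_OP + → 32 + 10 = 42
STORE_FAST n → n=42
LOAD_FAST i → push 2
LOAD_CONST → push 1
BINARY_OP + → 2 + 1 = 3
STORE_FAST i → i=3
LOAD_FAST i → push 3
LOAD_CONST → push 3
COMPARE_OP bool(<) → 3 vs 3 = False
POP_JUMP_IF_FALSE → pop False; jump
LOAD_FAST n → push 42
RETURN_VALUE → return 42.

42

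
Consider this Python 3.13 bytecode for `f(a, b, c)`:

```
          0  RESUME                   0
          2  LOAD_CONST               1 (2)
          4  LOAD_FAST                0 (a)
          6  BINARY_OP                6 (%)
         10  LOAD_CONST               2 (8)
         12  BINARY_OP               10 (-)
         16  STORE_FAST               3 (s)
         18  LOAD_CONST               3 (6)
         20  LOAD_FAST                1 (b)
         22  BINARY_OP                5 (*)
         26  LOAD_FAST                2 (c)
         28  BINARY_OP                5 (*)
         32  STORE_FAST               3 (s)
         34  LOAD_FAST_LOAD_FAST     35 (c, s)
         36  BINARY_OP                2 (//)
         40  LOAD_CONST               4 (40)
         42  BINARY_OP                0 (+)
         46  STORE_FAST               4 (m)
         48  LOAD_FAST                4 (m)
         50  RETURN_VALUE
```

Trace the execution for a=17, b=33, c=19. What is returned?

40

LOAD_CONST → push 2. Stack: [2]
LOAD_FAST a → push 17. Stack: [2, 17]
BINARY_OP % → 2 % 17 = 2. Stack: [2]
LOAD_CONST → push 8. Stack: [2, 8]
BINARY_OP - → 2 - 8 = -6. Stack: [-6]
STORE_FAST s → s=-6. Stack: []
LOAD_CONST → push 6. Stack: [6]
LOAD_FAST b → push 33. Stack: [6, 33]
BINARY_OP * → 6 * 33 = 198. Stack: [198]
LOAD_FAST c → push 19. Stack: [198, 19]
BINARY_OP * → 198 * 19 = 3762. Stack: [3762]
STORE_FAST s → s=3762. Stack: []
LOAD_FAST_LOAD_FAST c,s → push 19,3762. Stack: [19, 3762]
BINARY_OP // → 19 // 3762 = 0. Stack: [0]
LOAD_CONST → push 40. Stack: [0, 40]
BINARY_OP + → 0 + 40 = 40. Stack: [40]
STORE_FAST m → m=40. Stack: []
LOAD_FAST m → push 40. Stack: [40]
RETURN_VALUE → return 40.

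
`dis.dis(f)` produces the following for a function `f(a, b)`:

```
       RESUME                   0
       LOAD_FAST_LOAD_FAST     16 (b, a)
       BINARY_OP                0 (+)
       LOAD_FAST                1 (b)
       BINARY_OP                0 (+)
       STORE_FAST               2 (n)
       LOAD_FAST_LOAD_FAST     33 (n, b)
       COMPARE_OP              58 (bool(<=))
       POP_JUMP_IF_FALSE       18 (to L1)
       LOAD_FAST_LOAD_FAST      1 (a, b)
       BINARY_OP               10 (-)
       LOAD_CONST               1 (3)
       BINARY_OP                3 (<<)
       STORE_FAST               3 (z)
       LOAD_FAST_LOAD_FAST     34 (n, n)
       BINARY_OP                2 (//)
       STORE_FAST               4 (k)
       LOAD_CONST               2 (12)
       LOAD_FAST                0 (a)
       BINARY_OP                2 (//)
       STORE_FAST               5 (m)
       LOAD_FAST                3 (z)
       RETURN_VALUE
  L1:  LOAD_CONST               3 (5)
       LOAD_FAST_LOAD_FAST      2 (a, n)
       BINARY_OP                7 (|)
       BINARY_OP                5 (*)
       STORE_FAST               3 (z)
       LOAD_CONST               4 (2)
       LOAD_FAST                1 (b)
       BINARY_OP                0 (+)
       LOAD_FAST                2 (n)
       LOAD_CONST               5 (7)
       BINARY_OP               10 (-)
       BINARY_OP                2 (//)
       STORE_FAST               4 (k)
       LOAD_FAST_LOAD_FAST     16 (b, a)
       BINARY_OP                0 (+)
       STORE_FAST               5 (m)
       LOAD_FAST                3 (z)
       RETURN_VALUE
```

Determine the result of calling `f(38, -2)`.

190

LOAD_FAST_LOAD_FAST b,a → push -2,38. Stack: [-2, 38]
BINARY_OP + → -2 + 38 = 36. Stack: [36]
LOAD_FAST b → push -2. Stack: [36, -2]
BINARY_OP + → 36 + -2 = 34. Stack: [34]
STORE_FAST n → n=34. Stack: []
LOAD_FAST_LOAD_FAST n,b → push 34,-2. Stack: [34, -2]
COMPARE_OP bool(<=) → 34 vs -2 = False. Stack: [False]
POP_JUMP_IF_FALSE → pop False; jump. Stack: []
LOAD_CONST → push 5. Stack: [5]
LOAD_FAST_LOAD_FAST a,n → push 38,34. Stack: [5, 38, 34]
BINARY_OP | → 38 | 34 = 38. Stack: [5, 38]
BINARY_OP * → 5 * 38 = 190. Stack: [190]
STORE_FAST z → z=190. Stack: []
LOAD_CONST → push 2. Stack: [2]
LOAD_FAST b → push -2. Stack: [2, -2]
BINARY_OP + → 2 + -2 = 0. Stack: [0]
LOAD_FAST n → push 34. Stack: [0, 34]
LOAD_CONST → push 7. Stack: [0, 34, 7]
BINARY_OP - → 34 - 7 = 27. Stack: [0, 27]
BINARY_OP // → 0 // 27 = 0. Stack: [0]
STORE_FAST k → k=0. Stack: []
LOAD_FAST_LOAD_FAST b,a → push -2,38. Stack: [-2, 38]
BINARY_OP + → -2 + 38 = 36. Stack: [36]
STORE_FAST m → m=36. Stack: []
LOAD_FAST z → push 190. Stack: [190]
RETURN_VALUE → return 190.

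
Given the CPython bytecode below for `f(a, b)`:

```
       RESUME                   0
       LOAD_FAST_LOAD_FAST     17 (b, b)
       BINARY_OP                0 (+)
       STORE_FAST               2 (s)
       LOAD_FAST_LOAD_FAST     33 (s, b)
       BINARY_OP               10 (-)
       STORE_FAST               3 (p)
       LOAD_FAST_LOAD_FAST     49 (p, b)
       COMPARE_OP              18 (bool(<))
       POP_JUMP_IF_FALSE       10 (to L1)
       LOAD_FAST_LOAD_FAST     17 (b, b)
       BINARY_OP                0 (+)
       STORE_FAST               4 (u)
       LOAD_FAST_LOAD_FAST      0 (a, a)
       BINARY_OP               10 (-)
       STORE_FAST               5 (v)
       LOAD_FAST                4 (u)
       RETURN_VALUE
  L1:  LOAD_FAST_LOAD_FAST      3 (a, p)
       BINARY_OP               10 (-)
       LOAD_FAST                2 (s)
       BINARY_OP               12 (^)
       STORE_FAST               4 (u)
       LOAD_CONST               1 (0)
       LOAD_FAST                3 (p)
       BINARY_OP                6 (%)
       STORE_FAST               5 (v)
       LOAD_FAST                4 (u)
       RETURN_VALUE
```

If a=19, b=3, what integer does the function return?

LOAD_FAST_LOAD_FAST b,b → push 3,3. Stack: [3, 3]
BINARY_OP + → 3 + 3 = 6. Stack: [6]
STORE_FAST s → s=6. Stack: []
LOAD_FAST_LOAD_FAST s,b → push 6,3. Stack: [6, 3]
BINARY_OP - → 6 - 3 = 3. Stack: [3]
STORE_FAST p → p=3. Stack: []
LOAD_FAST_LOAD_FAST p,b → push 3,3. Stack: [3, 3]
COMPARE_OP bool(<) → 3 vs 3 = False. Stack: [False]
POP_JUMP_IF_FALSE → pop False; jump. Stack: []
LOAD_FAST_LOAD_FAST a,p → push 19,3. Stack: [19, 3]
BINARY_OP - → 19 - 3 = 16. Stack: [16]
LOAD_FAST s → push 6. Stack: [16, 6]
BINARY_OP ^ → 16 ^ 6 = 22. Stack: [22]
STORE_FAST u → u=22. Stack: []
LOAD_CONST → push 0. Stack: [0]
LOAD_FAST p → push 3. Stack: [0, 3]
BINARY_OP % → 0 % 3 = 0. Stack: [0]
STORE_FAST v → v=0. Stack: []
LOAD_FAST u → push 22. Stack: [22]
RETURN_VALUE → return 22.

22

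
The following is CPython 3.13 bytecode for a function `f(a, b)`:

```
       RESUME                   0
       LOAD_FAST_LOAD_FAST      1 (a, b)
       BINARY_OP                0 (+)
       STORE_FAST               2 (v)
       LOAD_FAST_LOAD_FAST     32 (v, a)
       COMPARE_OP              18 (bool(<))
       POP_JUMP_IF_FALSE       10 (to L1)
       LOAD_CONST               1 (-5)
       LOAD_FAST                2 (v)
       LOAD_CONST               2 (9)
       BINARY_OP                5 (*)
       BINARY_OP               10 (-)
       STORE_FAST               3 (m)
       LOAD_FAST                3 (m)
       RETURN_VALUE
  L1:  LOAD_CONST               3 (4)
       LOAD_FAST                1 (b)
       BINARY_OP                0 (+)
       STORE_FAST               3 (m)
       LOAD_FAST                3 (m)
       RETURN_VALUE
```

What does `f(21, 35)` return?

LOAD_FAST_LOAD_FAST a,b → push 21,35. Stack: [21, 35]
BINARY_OP + → 21 + 35 = 56. Stack: [56]
STORE_FAST v → v=56. Stack: []
LOAD_FAST_LOAD_FAST v,a → push 56,21. Stack: [56, 21]
COMPARE_OP bool(<) → 56 vs 21 = False. Stack: [False]
POP_JUMP_IF_FALSE → pop False; jump. Stack: []
LOAD_CONST → push 4. Stack: [4]
LOAD_FAST b → push 35. Stack: [4, 35]
BINARY_OP + → 4 + 35 = 39. Stack: [39]
STORE_FAST m → m=39. Stack: []
LOAD_FAST m → push 39. Stack: [39]
RETURN_VALUE → return 39.

39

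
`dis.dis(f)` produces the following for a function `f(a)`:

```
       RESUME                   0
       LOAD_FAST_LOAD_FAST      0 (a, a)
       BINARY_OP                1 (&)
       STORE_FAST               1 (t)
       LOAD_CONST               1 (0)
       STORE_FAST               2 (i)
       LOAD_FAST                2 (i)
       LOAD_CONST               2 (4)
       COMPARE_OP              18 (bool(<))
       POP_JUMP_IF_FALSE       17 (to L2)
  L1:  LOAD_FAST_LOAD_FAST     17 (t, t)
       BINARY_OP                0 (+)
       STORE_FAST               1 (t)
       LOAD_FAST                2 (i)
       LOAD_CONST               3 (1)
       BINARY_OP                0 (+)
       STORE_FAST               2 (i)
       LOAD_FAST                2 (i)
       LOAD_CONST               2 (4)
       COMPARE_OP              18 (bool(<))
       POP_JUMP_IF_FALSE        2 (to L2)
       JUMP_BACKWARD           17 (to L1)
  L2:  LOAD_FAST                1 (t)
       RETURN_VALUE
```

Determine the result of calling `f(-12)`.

-192

LOAD_FAST_LOAD_FAST a,a → push -12,-12. Stack: [-12, -12]
BINARY_OP & → -12 & -12 = -12. Stack: [-12]
STORE_FAST t → t=-12. Stack: []
LOAD_CONST → push 0. Stack: [0]
STORE_FAST i → i=0. Stack: []
LOAD_FAST i → push 0. Stack: [0]
LOAD_CONST → push 4. Stack: [0, 4]
COMPARE_OP bool(<) → 0 vs 4 = True. Stack: [True]
POP_JUMP_IF_FALSE → pop True; no jump. Stack: []
LOAD_FAST_LOAD_FAST t,t → push -12,-12. Stack: [-12, -12]
BINARY_OP + → -12 + -12 = -24. Stack: [-24]
STORE_FAST t → t=-24. Stack: []
LOAD_FAST i → push 0. Stack: [0]
LOAD_CONST → push 1. Stack: [0, 1]
BINARY_OP + → 0 + 1 = 1. Stack: [1]
STORE_FAST i → i=1. Stack: []
LOAD_FAST i → push 1. Stack: [1]
LOAD_CONST → push 4. Stack: [1, 4]
COMPARE_OP bool(<) → 1 vs 4 = True. Stack: [True]
POP_JUMP_IF_FALSE → pop True; no jump. Stack: []
LOAD_FAST_LOAD_FAST t,t → push -24,-24. Stack: [-24, -24]
BINARY_OP + → -24 + -24 = -48. Stack: [-48]
STORE_FAST t → t=-48. Stack: []
LOAD_FAST i → push 1. Stack: [1]
LOAD_CONST → push 1. Stack: [1, 1]
BINARY_OP + → 1 + 1 = 2. Stack: [2]
STORE_FAST i → i=2. Stack: []
LOAD_FAST i → push 2. Stack: [2]
LOAD_CONST → push 4. Stack: [2, 4]
COMPARE_OP bool(<) → 2 vs 4 = True. Stack: [True]
POP_JUMP_IF_FALSE → pop True; no jump. Stack: []
LOAD_FAST_LOAD_FAST t,t → push -48,-48. Stack: [-48, -48]
BINARY_OP + → -48 + -48 = -96. Stack: [-96]
STORE_FAST t → t=-96. Stack: []
LOAD_FAST i → push 2. Stack: [2]
LOAD_CONST → push 1. Stack: [2, 1]
BINARY_OP + → 2 + 1 = 3. Stack: [3]
STORE_FAST i → i=3. Stack: []
LOAD_FAST i → push 3. Stack: [3]
LOAD_CONST → push 4. Stack: [3, 4]
COMPARE_OP bool(<) → 3 vs 4 = True. Stack: [True]
POP_JUMP_IF_FALSE → pop True; no jump. Stack: []
LOAD_FAST_LOAD_FAST t,t → push -96,-96. Stack: [-96, -96]
BINARY_OP + → -96 + -96 = -192. Stack: [-192]
STORE_FAST t → t=-192. Stack: []
LOAD_FAST i → push 3. Stack: [3]
LOAD_CONST → push 1. Stack: [3, 1]
BINARY_OP + → 3 + 1 = 4. Stack: [4]
STORE_FAST i → i=4. Stack: []
LOAD_FAST i → push 4. Stack: [4]
LOAD_CONST → push 4. Stack: [4, 4]
COMPARE_OP bool(<) → 4 vs 4 = False. Stack: [False]
POP_JUMP_IF_FALSE → pop False; jump. Stack: []
LOAD_FAST t → push -192. Stack: [-192]
RETURN_VALUE → return -192.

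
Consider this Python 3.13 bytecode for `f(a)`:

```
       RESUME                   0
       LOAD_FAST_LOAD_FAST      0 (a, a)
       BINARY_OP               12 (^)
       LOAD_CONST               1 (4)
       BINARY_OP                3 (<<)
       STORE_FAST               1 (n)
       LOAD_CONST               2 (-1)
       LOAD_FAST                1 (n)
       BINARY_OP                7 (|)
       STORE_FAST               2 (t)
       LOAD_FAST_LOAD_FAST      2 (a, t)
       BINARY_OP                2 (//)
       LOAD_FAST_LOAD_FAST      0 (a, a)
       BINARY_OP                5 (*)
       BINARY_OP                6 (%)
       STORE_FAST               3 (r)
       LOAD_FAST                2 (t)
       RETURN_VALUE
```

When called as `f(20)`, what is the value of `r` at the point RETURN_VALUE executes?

380

LOAD_FAST_LOAD_FAST a,a → push 20,20. Stack: [20, 20]
BINARY_OP ^ → 20 ^ 20 = 0. Stack: [0]
LOAD_CONST → push 4. Stack: [0, 4]
BINARY_OP << → 0 << 4 = 0. Stack: [0]
STORE_FAST n → n=0. Stack: []
LOAD_CONST → push -1. Stack: [-1]
LOAD_FAST n → push 0. Stack: [-1, 0]
BINARY_OP | → -1 | 0 = -1. Stack: [-1]
STORE_FAST t → t=-1. Stack: []
LOAD_FAST_LOAD_FAST a,t → push 20,-1. Stack: [20, -1]
BINARY_OP // → 20 // -1 = -20. Stack: [-20]
LOAD_FAST_LOAD_FAST a,a → push 20,20. Stack: [-20, 20, 20]
BINARY_OP * → 20 * 20 = 400. Stack: [-20, 400]
BINARY_OP % → -20 % 400 = 380. Stack: [380]
STORE_FAST r → r=380. Stack: []
LOAD_FAST t → push -1. Stack: [-1]
RETURN_VALUE → return -1.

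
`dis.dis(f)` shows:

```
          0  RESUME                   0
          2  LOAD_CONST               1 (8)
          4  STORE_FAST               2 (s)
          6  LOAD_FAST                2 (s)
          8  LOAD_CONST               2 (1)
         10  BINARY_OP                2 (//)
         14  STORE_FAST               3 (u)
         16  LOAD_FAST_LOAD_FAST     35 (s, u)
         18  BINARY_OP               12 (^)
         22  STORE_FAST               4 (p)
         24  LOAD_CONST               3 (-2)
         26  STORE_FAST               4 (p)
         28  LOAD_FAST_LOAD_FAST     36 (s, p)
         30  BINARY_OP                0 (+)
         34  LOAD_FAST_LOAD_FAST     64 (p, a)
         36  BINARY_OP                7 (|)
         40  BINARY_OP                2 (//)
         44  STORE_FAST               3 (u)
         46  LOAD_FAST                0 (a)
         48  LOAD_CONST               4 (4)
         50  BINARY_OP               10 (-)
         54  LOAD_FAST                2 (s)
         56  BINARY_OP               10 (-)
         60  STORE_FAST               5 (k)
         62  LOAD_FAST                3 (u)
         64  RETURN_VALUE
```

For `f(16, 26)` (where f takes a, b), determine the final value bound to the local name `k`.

4

LOAD_CONST → push 8. Stack: [8]
STORE_FAST s → s=8. Stack: []
LOAD_FAST s → push 8. Stack: [8]
LOAD_CONST → push 1. Stack: [8, 1]
BINARY_OP // → 8 // 1 = 8. Stack: [8]
STORE_FAST u → u=8. Stack: []
LOAD_FAST_LOAD_FAST s,u → push 8,8. Stack: [8, 8]
BINARY_OP ^ → 8 ^ 8 = 0. Stack: [0]
STORE_FAST p → p=0. Stack: []
LOAD_CONST → push -2. Stack: [-2]
STORE_FAST p → p=-2. Stack: []
LOAD_FAST_LOAD_FAST s,p → push 8,-2. Stack: [8, -2]
BINARY_OP + → 8 + -2 = 6. Stack: [6]
LOAD_FAST_LOAD_FAST p,a → push -2,16. Stack: [6, -2, 16]
BINARY_OP | → -2 | 16 = -2. Stack: [6, -2]
BINARY_OP // → 6 // -2 = -3. Stack: [-3]
STORE_FAST u → u=-3. Stack: []
LOAD_FAST a → push 16. Stack: [16]
LOAD_CONST → push 4. Stack: [16, 4]
BINARY_OP - → 16 - 4 = 12. Stack: [12]
LOAD_FAST s → push 8. Stack: [12, 8]
BINARY_OP - → 12 - 8 = 4. Stack: [4]
STORE_FAST k → k=4. Stack: []
LOAD_FAST u → push -3. Stack: [-3]
RETURN_VALUE → return -3.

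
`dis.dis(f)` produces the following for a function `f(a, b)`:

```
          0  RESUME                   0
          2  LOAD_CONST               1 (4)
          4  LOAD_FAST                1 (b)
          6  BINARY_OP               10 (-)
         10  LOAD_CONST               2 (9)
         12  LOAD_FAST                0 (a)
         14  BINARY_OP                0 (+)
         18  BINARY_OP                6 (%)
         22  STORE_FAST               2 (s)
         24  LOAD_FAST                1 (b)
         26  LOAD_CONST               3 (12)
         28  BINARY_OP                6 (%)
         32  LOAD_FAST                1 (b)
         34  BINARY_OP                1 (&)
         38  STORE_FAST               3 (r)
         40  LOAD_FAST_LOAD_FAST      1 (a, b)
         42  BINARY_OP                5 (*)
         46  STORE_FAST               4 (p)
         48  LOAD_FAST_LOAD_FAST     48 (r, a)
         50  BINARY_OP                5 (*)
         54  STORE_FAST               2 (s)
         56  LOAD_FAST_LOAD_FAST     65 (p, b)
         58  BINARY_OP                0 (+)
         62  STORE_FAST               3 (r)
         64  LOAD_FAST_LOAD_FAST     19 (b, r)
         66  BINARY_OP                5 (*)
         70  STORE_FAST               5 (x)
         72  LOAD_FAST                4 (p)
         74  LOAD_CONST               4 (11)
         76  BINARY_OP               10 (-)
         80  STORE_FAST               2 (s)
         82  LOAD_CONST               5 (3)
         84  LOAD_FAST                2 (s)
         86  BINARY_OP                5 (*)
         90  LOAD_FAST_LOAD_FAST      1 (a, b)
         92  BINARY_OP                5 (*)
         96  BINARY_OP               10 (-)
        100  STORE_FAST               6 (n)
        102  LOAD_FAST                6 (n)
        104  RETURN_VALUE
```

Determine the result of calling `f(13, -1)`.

LOAD_CONST → push 4. Stack: [4]
LOAD_FAST b → push -1. Stack: [4, -1]
BINARY_OP - → 4 - -1 = 5. Stack: [5]
LOAD_CONST → push 9. Stack: [5, 9]
LOAD_FAST a → push 13. Stack: [5, 9, 13]
BINARY_OP + → 9 + 13 = 22. Stack: [5, 22]
BINARY_OP % → 5 % 22 = 5. Stack: [5]
STORE_FAST s → s=5. Stack: []
LOAD_FAST b → push -1. Stack: [-1]
LOAD_CONST → push 12. Stack: [-1, 12]
BINARY_OP % → -1 % 12 = 11. Stack: [11]
LOAD_FAST b → push -1. Stack: [11, -1]
BINARY_OP & → 11 & -1 = 11. Stack: [11]
STORE_FAST r → r=11. Stack: []
LOAD_FAST_LOAD_FAST a,b → push 13,-1. Stack: [13, -1]
BINARY_OP * → 13 * -1 = -13. Stack: [-13]
STORE_FAST p → p=-13. Stack: []
LOAD_FAST_LOAD_FAST r,a → push 11,13. Stack: [11, 13]
BINARY_OP * → 11 * 13 = 143. Stack: [143]
STORE_FAST s → s=143. Stack: []
LOAD_FAST_LOAD_FAST p,b → push -13,-1. Stack: [-13, -1]
BINARY_OP + → -13 + -1 = -14. Stack: [-14]
STORE_FAST r → r=-14. Stack: []
LOAD_FAST_LOAD_FAST b,r → push -1,-14. Stack: [-1, -14]
BINARY_OP * → -1 * -14 = 14. Stack: [14]
STORE_FAST x → x=14. Stack: []
LOAD_FAST p → push -13. Stack: [-13]
LOAD_CONST → push 11. Stack: [-13, 11]
BINARY_OP - → -13 - 11 = -24. Stack: [-24]
STORE_FAST s → s=-24. Stack: []
LOAD_CONST → push 3. Stack: [3]
LOAD_FAST s → push -24. Stack: [3, -24]
BINARY_OP * → 3 * -24 = -72. Stack: [-72]
LOAD_FAST_LOAD_FAST a,b → push 13,-1. Stack: [-72, 13, -1]
BINARY_OP * → 13 * -1 = -13. Stack: [-72, -13]
BINARY_OP - → -72 - -13 = -59. Stack: [-59]
STORE_FAST n → n=-59. Stack: []
LOAD_FAST n → push -59. Stack: [-59]
RETURN_VALUE → return -59.

-59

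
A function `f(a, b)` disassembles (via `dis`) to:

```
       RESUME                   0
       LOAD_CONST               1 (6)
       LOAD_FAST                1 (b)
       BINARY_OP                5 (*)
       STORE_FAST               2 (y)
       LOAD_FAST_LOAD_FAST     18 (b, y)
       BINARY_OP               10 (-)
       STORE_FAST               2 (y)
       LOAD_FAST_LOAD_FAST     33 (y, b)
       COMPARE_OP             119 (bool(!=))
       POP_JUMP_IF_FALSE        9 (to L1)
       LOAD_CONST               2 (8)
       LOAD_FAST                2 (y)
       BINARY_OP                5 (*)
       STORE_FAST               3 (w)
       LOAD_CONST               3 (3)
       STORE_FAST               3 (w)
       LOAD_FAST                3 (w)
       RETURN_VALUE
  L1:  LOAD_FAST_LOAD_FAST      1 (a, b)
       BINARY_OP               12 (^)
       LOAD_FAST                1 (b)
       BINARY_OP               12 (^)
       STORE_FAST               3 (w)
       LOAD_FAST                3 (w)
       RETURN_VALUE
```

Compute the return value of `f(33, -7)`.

LOAD_CONST → push 6. Stack: [6]
LOAD_FAST b → push -7. Stack: [6, -7]
BINARY_OP * → 6 * -7 = -42. Stack: [-42]
STORE_FAST y → y=-42. Stack: []
LOAD_FAST_LOAD_FAST b,y → push -7,-42. Stack: [-7, -42]
BINARY_OP - → -7 - -42 = 35. Stack: [35]
STORE_FAST y → y=35. Stack: []
LOAD_FAST_LOAD_FAST y,b → push 35,-7. Stack: [35, -7]
COMPARE_OP bool(!=) → 35 vs -7 = True. Stack: [True]
POP_JUMP_IF_FALSE → pop True; no jump. Stack: []
LOAD_CONST → push 8. Stack: [8]
LOAD_FAST y → push 35. Stack: [8, 35]
BINARY_OP * → 8 * 35 = 280. Stack: [280]
STORE_FAST w → w=280. Stack: []
LOAD_CONST → push 3. Stack: [3]
STORE_FAST w → w=3. Stack: []
LOAD_FAST w → push 3. Stack: [3]
RETURN_VALUE → return 3.

3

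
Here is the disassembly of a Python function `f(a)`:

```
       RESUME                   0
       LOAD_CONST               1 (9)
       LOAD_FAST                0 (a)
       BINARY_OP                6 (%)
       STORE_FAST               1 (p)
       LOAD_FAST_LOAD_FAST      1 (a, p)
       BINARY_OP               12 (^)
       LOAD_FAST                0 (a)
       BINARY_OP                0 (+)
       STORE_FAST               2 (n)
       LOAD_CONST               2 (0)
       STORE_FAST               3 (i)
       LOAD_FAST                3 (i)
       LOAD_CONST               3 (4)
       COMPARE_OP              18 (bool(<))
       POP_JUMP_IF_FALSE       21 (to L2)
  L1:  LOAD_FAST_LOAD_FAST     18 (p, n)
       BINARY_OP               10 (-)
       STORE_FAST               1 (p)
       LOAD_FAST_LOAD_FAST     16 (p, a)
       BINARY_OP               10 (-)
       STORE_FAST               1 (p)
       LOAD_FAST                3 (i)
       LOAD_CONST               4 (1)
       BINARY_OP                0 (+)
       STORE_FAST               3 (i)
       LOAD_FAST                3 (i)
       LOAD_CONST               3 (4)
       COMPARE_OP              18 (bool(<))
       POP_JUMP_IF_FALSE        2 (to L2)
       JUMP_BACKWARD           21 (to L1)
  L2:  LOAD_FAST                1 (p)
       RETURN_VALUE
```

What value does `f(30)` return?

LOAD_CONST → push 9
LOAD_FAST a → push 30
BINARY_OP % → 9 % 30 = 9
STORE_FAST p → p=9
LOAD_FAST_LOAD_FAST a,p → push 30,9
BINARY_OP ^ → 30 ^ 9 = 23
LOAD_FAST a → push 30
BINARY_OP + → 23 + 30 = 53
STORE_FAST n → n=53
LOAD_CONST → push 0
STORE_FAST i → i=0
LOAD_FAST i → push 0
LOAD_CONST → push 4
COMPARE_OP bool(<) → 0 vs 4 = True
POP_JUMP_IF_FALSE → pop True; no jump
LOAD_FAST_LOAD_FAST p,n → push 9,53
BINARY_OP - → 9 - 53 = -44
STORE_FAST p → p=-44
LOAD_FAST_LOAD_FAST p,a → push -44,30
BINARY_OP - → -44 - 30 = -74
STORE_FAST p → p=-74
LOAD_FAST i → push 0
LOAD_CONST → push 1
BINARY_OP + → 0 + 1 = 1
STORE_FAST i → i=1
LOAD_FAST i → push 1
LOAD_CONST → push 4
COMPARE_OP bool(<) → 1 vs 4 = True
POP_JUMP_IF_FALSE → pop True; no jump
LOAD_FAST_LOAD_FAST p,n → push -74,53
BINARY_OP - → -74 - 53 = -127
STORE_FAST p → p=-127
LOAD_FAST_LOAD_FAST p,a → push -127,30
BINARY_OP - → -127 - 30 = -157
STORE_FAST p → p=-157
LOAD_FAST i → push 1
LOAD_CONST → push 1
BINARY_OP + → 1 + 1 = 2
STORE_FAST i → i=2
LOAD_FAST i → push 2
LOAD_CONST → push 4
COMPARE_OP bool(<) → 2 vs 4 = True
POP_JUMP_IF_FALSE → pop True; no jump
LOAD_FAST_LOAD_FAST p,n → push -157,53
BINARY_OP - → -157 - 53 = -210
STORE_FAST p → p=-210
LOAD_FAST_LOAD_FAST p,a → push -210,30
BINARY_OP - → -210 - 30 = -240
STORE_FAST p → p=-240
LOAD_FAST i → push 2
LOAD_CONST → push 1
BINARY_OP + → 2 + 1 = 3
STORE_FAST i → i=3
LOAD_FAST i → push 3
LOAD_CONST → push 4
COMPARE_OP bool(<) → 3 vs 4 = True
POP_JUMP_IF_FALSE → pop True; no jump
LOAD_FAST_LOAD_FAST p,n → push -240,53
BINARY_OP - → -240 - 53 = -293
STORE_FAST p → p=-293
LOAD_FAST_LOAD_FAST p,a → push -293,30
BINARY_OP - → -293 - 30 = -323
STORE_FAST p → p=-323
LOAD_FAST i → push 3
LOAD_CONST → push 1
BINARY_OP + → 3 + 1 = 4
STORE_FAST i → i=4
LOAD_FAST i → push 4
LOAD_CONST → push 4
COMPARE_OP bool(<) → 4 vs 4 = False
POP_JUMP_IF_FALSE → pop False; jump
LOAD_FAST p → push -323
RETURN_VALUE → return -323.

-323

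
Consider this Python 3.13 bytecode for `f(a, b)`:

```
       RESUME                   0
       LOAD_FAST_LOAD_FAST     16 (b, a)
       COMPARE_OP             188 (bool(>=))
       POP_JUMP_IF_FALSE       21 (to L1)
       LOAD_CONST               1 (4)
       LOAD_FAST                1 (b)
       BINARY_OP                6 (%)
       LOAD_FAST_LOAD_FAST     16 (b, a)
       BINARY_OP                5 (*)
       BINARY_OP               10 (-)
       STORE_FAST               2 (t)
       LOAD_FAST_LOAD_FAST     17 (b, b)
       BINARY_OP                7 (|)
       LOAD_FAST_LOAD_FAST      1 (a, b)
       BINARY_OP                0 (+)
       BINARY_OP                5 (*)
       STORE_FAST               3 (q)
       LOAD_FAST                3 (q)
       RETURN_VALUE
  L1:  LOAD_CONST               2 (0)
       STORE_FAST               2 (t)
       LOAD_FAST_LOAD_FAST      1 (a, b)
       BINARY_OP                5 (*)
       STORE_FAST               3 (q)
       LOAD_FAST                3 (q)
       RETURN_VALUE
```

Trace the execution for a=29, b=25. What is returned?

LOAD_FAST_LOAD_FAST b,a → push 25,29. Stack: [25, 29]
COMPARE_OP bool(>=) → 25 vs 29 = False. Stack: [False]
POP_JUMP_IF_FALSE → pop False; jump. Stack: []
LOAD_CONST → push 0. Stack: [0]
STORE_FAST t → t=0. Stack: []
LOAD_FAST_LOAD_FAST a,b → push 29,25. Stack: [29, 25]
BINARY_OP * → 29 * 25 = 725. Stack: [725]
STORE_FAST q → q=725. Stack: []
LOAD_FAST q → push 725. Stack: [725]
RETURN_VALUE → return 725.

725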